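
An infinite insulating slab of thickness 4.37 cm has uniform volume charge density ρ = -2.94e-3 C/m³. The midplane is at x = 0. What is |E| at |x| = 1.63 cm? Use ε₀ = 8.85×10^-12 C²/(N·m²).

By symmetry E is perpendicular to the slab. A Gaussian pillbox from −1.63 cm to +1.63 cm (face area A) lies entirely within the slab.
Q_enc = ρ·(2x)·A and flux = 2EA, so 2EA = 2ρxA/ε₀ ⇒ E = |ρ|x/ε₀.
E = (2.94×10^-3)(0.0163)/(8.85×10^-12) = 5.41e6 N/C.

E ≈ 5.41e6 N/C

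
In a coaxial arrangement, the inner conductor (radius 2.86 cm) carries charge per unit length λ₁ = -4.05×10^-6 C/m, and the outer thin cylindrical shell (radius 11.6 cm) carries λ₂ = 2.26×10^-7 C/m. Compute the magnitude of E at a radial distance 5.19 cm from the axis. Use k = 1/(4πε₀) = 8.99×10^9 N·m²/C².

|E| ≈ 1.40e6 N/C

Take a coaxial cylindrical Gaussian surface of radius r = 5.19 cm and length L (between the conductors, 2.86 cm < r < 11.6 cm).
The shell at 11.6 cm lies outside the Gaussian surface, so λ_enc = λ₁ = -4.05×10^-6 C/m.
Gauss's law: E·2πrL = λ_enc L/ε₀.
E = 2k|λ_enc|/r = 2(8.99×10^9)(4.05×10^-6)/(0.0519) = 1.40×10^6 N/C.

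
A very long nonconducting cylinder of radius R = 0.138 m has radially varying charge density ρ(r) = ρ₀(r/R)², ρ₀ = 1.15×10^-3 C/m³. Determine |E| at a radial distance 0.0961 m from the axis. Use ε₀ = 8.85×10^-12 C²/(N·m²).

E = 1.51×10^6 V/m

Choose a coaxial cylinder of radius r = 0.0961 m (arbitrary length L) as the Gaussian surface (r < R).
Integrating ρ over the cross-section to radius r: λ_enc = (2πρ₀/R²) ∫₀^r r'^3 dr' = 2πρ₀ r^4/(4·R²) = 8.09×10^-6 C/m.
Applying ∮E·dA = Q_enc/ε₀ with the end caps contributing no flux:
E = |λ_enc|/(2πε₀r) = (8.09×10^-6)/(2π·8.85×10^-12·0.0961) = 1.51×10^6 N/C.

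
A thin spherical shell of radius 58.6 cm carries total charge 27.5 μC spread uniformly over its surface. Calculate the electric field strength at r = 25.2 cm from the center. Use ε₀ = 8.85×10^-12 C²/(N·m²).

|E| = 0 N/C

By spherical symmetry E is radial; choose a Gaussian sphere of radius r = 25.2 cm (inside the shell, r < 58.6 cm).
All the charge is outside the Gaussian surface: Q_enc = 0, hence E = 0 everywhere inside the shell.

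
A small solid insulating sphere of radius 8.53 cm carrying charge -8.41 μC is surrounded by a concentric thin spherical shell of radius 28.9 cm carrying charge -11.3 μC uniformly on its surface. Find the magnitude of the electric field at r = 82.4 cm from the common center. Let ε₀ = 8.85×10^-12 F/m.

Take a concentric spherical Gaussian surface of radius r = 82.4 cm (r > 28.9 cm, enclosing both).
Q_enc = (-8.41 μC) + (-11.3 μC) = -1.971×10^-5 C.
Applying ∮E·dA = Q_enc/ε₀ with Φ = E(4πr²):
E = |Q_enc|/(4πε₀r²) = (1.971e-5)/(4π·8.85×10^-12·(0.824)²) = 2.61×10^5 N/C.

E ≈ 2.61e5 N/C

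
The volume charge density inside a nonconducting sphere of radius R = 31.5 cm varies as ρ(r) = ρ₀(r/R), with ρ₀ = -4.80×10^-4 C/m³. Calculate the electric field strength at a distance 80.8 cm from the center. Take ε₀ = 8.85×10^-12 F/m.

|E| = 6.49×10^5 N/C

Symmetry ⇒ E = E(r) r̂. Gaussian sphere of radius r = 80.8 cm (r > R, all charge enclosed).
Q_enc = 4π ∫₀^R ρ₀(r'/R)^1 r'² dr' = 4πρ₀R³/4 = -4.713×10^-5 C.
Since E is radial and uniform over the Gaussian sphere, Φ = E·4πr² = Q_enc/ε₀.
E = |Q_enc|/(4πε₀r²) = (4.713e-5)/(4π·8.85×10^-12·(0.808)²) = 6.49e5 N/C.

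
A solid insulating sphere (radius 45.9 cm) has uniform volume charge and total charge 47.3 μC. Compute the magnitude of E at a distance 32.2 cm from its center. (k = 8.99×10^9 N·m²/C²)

1.42e6 N/C

Use a concentric Gaussian sphere at r = 32.2 cm (r < R).
Only the charge within r is enclosed: Q_enc = Q·(r/R)³ = (47.3 μC)·(32.2 cm/45.9 cm)³ = 1.633×10^-5 C.
Since E is radial and uniform over the Gaussian sphere, Φ = E·4πr² = Q_enc/ε₀.
E = k|Q_enc|/r² = (8.99×10^9)(1.633×10^-5)/(0.322)² = 1.42×10^6 N/C.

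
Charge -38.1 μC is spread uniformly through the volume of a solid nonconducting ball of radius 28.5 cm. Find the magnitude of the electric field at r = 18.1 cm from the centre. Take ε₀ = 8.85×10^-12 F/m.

Symmetry ⇒ E = E(r) r̂. Gaussian sphere of radius r = 18.1 cm (r < R).
Only the charge within r is enclosed: Q_enc = Q·(r/R)³ = (-38.1 μC)·(18.1 cm/28.5 cm)³ = -9.759×10^-6 C.
Applying ∮E·dA = Q_enc/ε₀ with Φ = E(4πr²):
E = |Q_enc|/(4πε₀r²) = (9.759×10^-6)/(4π·8.85×10^-12·(0.181)²) = 2.68e6 N/C.

2.68e6 N/C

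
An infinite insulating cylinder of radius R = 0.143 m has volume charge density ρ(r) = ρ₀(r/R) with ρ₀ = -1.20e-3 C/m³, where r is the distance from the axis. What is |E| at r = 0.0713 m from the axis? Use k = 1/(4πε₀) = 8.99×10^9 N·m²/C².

Coaxial Gaussian cylinder, radius r = 0.0713 m, length L (r < R).
λ_enc = ∫₀^r ρ(r')·2πr' dr' = (2πρ₀/R)·r^3/3 = -6.37×10^-6 C/m.
Applying ∮E·dA = Q_enc/ε₀ with the end caps contributing no flux:
E = 2k|λ_enc|/r = 2(8.99×10^9)(6.37e-6)/(0.0713) = 1.61×10^6 N/C.

E = 1.61×10^6 N/C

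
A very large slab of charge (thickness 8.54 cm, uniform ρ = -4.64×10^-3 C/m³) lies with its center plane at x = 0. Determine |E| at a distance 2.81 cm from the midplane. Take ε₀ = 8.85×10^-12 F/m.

By symmetry E is perpendicular to the slab. A Gaussian pillbox from −2.81 cm to +2.81 cm (face area A) lies entirely within the slab.
Q_enc = ρ·(2x)·A and flux = 2EA, so 2EA = 2ρxA/ε₀ ⇒ E = |ρ|x/ε₀.
E = (4.64×10^-3)(0.0281)/(8.85×10^-12) = 1.47×10^7 N/C.

E ≈ 1.47e7 N/C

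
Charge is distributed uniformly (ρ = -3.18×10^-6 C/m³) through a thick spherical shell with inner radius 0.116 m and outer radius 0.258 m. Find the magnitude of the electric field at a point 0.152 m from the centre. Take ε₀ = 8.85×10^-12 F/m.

Use a concentric Gaussian sphere at r = 0.152 m (within the shell material, 0.116 m < r < 0.258 m).
Only the shell between 0.116 m and r is enclosed: Q_enc = ρ·(4π/3)(r³ − a³) = (-3.18e-6)·(4π/3)·((0.152)³ − (0.116)³) = -2.599×10^-8 C.
Applying ∮E·dA = Q_enc/ε₀ with Φ = E(4πr²):
E = |Q_enc|/(4πε₀r²) = (2.599×10^-8)/(4π·8.85×10^-12·(0.152)²) = 1.01×10^4 N/C.

E = 1.01×10^4 V/m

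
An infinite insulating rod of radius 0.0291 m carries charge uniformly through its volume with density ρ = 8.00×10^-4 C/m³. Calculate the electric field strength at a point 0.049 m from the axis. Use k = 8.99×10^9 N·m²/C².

Coaxial Gaussian cylinder, radius r = 0.049 m, length L (r > 0.0291 m, full cross-section enclosed).
λ_enc = ρ·πR² = (8.00×10^-4)π(0.0291)² = 2.128×10^-6 C/m.
By Gauss's law (flux through the curved wall only), E·2πrL = λ_enc L/ε₀.
E = 2k|λ_enc|/r = 2(8.99×10^9)(2.128e-6)/(0.049) = 7.81×10^5 N/C.

|E| = 7.81e5 N/C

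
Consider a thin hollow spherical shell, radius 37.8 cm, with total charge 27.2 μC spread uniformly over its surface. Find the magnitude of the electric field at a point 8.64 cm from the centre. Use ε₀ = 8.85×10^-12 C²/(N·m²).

Symmetry ⇒ E = E(r) r̂. Gaussian sphere of radius r = 8.64 cm (inside the shell, r < 37.8 cm).
All the charge is outside the Gaussian surface: Q_enc = 0, hence E = 0 everywhere inside the shell.

E = 0 (no enclosed charge)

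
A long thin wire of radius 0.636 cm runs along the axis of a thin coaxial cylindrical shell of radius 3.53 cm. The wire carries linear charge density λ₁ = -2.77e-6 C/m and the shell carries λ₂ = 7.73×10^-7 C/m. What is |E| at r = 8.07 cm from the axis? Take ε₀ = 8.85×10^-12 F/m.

E = 4.45×10^5 V/m

Choose a coaxial cylinder of radius r = 8.07 cm (arbitrary length L) as the Gaussian surface (r > 3.53 cm, enclosing both).
λ_enc = λ₁ + λ₂ = (-2.77e-6) + (7.73e-7) = -1.997×10^-6 C/m.
Applying ∮E·dA = Q_enc/ε₀ with the end caps contributing no flux:
E = |λ_enc|/(2πε₀r) = (1.997×10^-6)/(2π·8.85×10^-12·0.0807) = 4.45×10^5 N/C.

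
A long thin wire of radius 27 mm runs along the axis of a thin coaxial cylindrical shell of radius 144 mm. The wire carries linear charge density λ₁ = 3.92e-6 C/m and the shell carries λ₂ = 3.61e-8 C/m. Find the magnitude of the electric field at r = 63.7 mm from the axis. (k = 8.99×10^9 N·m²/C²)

By cylindrical symmetry E is radial; use a coaxial Gaussian cylinder of radius 63.7 mm and length L (between the conductors, 27 mm < r < 144 mm).
The shell at 144 mm lies outside the Gaussian surface, so λ_enc = λ₁ = 3.92e-6 C/m.
Applying ∮E·dA = Q_enc/ε₀ with the end caps contributing no flux:
E = 2k|λ_enc|/r = 2(8.99×10^9)(3.92e-6)/(0.0637) = 1.11e6 N/C.

E ≈ 1.11×10^6 V/m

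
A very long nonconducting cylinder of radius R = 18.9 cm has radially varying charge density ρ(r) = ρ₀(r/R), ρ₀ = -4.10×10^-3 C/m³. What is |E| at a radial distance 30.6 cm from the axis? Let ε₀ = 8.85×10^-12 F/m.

E ≈ 1.80×10^7 N/C

Take a coaxial cylindrical Gaussian surface of radius r = 30.6 cm and length L (r > R, full charge per length enclosed).
λ_enc = 2π ∫₀^R ρ₀(r'/R)^1 r' dr' = 2πρ₀R²/3 = -3.067×10^-4 C/m.
Gauss's law: E·2πrL = λ_enc L/ε₀.
E = |λ_enc|/(2πε₀r) = (3.067×10^-4)/(2π·8.85×10^-12·0.306) = 1.80×10^7 N/C.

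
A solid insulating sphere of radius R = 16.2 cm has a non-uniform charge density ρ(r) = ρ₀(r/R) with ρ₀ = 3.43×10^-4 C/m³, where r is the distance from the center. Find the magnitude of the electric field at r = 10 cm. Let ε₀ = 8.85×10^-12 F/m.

By spherical symmetry E is radial; choose a Gaussian sphere of radius r = 10 cm (r < R).
Q_enc = ∫₀^r ρ(r')·4πr'² dr' = (4πρ₀/R) ∫₀^r r'^3 dr' = 4πρ₀ r^4/(4·R) = 6.652×10^-7 C.
Applying ∮E·dA = Q_enc/ε₀ with Φ = E(4πr²):
E = |Q_enc|/(4πε₀r²) = (6.652×10^-7)/(4π·8.85×10^-12·(0.1)²) = 5.98e5 N/C.

|E| = 5.98e5 V/m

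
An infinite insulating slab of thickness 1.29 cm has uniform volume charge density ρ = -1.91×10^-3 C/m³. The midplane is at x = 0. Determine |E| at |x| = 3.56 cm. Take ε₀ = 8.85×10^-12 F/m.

The point |x| = 3.56 cm lies outside the slab (half-thickness 0.00645 m). A symmetric pillbox spanning the full slab encloses Q_enc = ρ·d·A.
Flux = 2EA ⇒ E = |ρ|d/(2ε₀), independent of distance outside.
E = (1.91e-3)(0.0129)/(2·8.85×10^-12) = 1.39×10^6 N/C.

E ≈ 1.39×10^6 N/C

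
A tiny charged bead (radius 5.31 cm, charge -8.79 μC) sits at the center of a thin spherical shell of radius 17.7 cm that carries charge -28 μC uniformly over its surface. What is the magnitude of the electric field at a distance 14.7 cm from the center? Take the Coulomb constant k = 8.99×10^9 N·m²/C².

Take a concentric spherical Gaussian surface of radius r = 14.7 cm (between the bodies, 5.31 cm < r < 17.7 cm).
Only the inner charge is enclosed; the outer shell contributes nothing inside itself. Q_enc = -8.79 μC = -8.79×10^-6 C.
Applying ∮E·dA = Q_enc/ε₀ with Φ = E(4πr²):
E = k|Q_enc|/r² = (8.99×10^9)(8.79×10^-6)/(0.147)² = 3.66×10^6 N/C.

|E| ≈ 3.66×10^6 N/C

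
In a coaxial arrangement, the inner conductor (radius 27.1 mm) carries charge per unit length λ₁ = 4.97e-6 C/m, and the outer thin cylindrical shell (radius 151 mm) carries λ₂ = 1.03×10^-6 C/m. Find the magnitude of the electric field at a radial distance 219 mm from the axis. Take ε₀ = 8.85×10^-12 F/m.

By cylindrical symmetry E is radial; use a coaxial Gaussian cylinder of radius 219 mm and length L (r > 151 mm, enclosing both).
λ_enc = λ₁ + λ₂ = (4.97×10^-6) + (1.03×10^-6) = 6.00×10^-6 C/m.
Applying ∮E·dA = Q_enc/ε₀ with the end caps contributing no flux:
E = |λ_enc|/(2πε₀r) = (6.00×10^-6)/(2π·8.85×10^-12·0.219) = 4.93×10^5 N/C.

|E| ≈ 4.93e5 V/m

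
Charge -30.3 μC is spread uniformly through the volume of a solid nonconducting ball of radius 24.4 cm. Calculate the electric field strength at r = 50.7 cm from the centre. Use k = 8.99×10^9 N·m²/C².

By spherical symmetry E is radial; choose a Gaussian sphere of radius r = 50.7 cm (r > R, so the entire charge is enclosed).
Q_enc = -30.3 μC = -3.03×10^-5 C.
Gauss's law: E·4πr² = Q_enc/ε₀.
E = k|Q_enc|/r² = (8.99×10^9)(3.03e-5)/(0.507)² = 1.06e6 N/C.

1.06×10^6 N/C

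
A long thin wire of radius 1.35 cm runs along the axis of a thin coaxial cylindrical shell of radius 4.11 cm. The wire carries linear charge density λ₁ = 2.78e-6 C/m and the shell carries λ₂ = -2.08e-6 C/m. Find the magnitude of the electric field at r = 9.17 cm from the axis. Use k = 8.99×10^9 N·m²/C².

1.37e5 N/C

Coaxial Gaussian cylinder, radius r = 9.17 cm, length L (r > 4.11 cm, enclosing both).
λ_enc = λ₁ + λ₂ = (2.78e-6) + (-2.08e-6) = 7.00e-7 C/m.
Applying ∮E·dA = Q_enc/ε₀ with the end caps contributing no flux:
E = 2k|λ_enc|/r = 2(8.99×10^9)(7.00e-7)/(0.0917) = 1.37×10^5 N/C.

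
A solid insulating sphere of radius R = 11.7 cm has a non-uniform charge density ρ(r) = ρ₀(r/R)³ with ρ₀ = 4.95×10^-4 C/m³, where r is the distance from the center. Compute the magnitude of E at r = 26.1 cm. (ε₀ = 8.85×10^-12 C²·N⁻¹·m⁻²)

E = 2.19e5 V/m

By spherical symmetry E is radial; choose a Gaussian sphere of radius r = 26.1 cm (r > R, all charge enclosed).
Q_enc = 4π ∫₀^R ρ₀(r'/R)^3 r'² dr' = 4πρ₀R³/6 = 1.66×10^-6 C.
Gauss's law: E·4πr² = Q_enc/ε₀.
E = |Q_enc|/(4πε₀r²) = (1.66e-6)/(4π·8.85×10^-12·(0.261)²) = 2.19e5 N/C.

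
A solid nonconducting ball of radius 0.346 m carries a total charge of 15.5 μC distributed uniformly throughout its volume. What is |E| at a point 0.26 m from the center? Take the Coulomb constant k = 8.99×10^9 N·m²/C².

Take a concentric spherical Gaussian surface of radius r = 0.26 m (r < R).
Only the charge within r is enclosed: Q_enc = Q·(r/R)³ = (15.5 μC)·(0.26 m/0.346 m)³ = 6.577×10^-6 C.
Gauss's law: E·4πr² = Q_enc/ε₀.
E = k|Q_enc|/r² = (8.99×10^9)(6.577×10^-6)/(0.26)² = 8.75e5 N/C.

8.75×10^5 N/C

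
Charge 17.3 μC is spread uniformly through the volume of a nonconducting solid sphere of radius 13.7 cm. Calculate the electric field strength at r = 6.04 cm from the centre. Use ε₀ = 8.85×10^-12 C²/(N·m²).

Take a concentric spherical Gaussian surface of radius r = 6.04 cm (r < R).
For a uniform sphere the enclosed fraction is (r/R)³, so Q_enc = (17.3 μC)(0.0604/0.137)³ = 1.483×10^-6 C.
Gauss's law: E·4πr² = Q_enc/ε₀.
E = |Q_enc|/(4πε₀r²) = (1.483×10^-6)/(4π·8.85×10^-12·(0.0604)²) = 3.65×10^6 N/C.

|E| = 3.65×10^6 V/m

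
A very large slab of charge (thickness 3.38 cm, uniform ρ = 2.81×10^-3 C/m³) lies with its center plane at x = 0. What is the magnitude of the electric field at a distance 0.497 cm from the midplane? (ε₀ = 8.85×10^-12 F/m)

1.58×10^6 N/C

By symmetry E is perpendicular to the slab. A Gaussian pillbox from −0.497 cm to +0.497 cm (face area A) lies entirely within the slab.
Q_enc = ρ·(2x)·A and flux = 2EA, so 2EA = 2ρxA/ε₀ ⇒ E = |ρ|x/ε₀.
E = (2.81e-3)(0.00497)/(8.85×10^-12) = 1.58×10^6 N/C.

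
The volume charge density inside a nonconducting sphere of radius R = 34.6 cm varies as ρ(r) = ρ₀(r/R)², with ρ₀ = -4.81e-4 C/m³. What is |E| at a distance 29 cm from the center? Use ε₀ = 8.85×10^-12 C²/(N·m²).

E ≈ 2.21×10^6 V/m

By spherical symmetry E is radial; choose a Gaussian sphere of radius r = 29 cm (r < R).
Integrate the density: Q_enc = 4π ∫₀^r ρ₀(r'/R)^2 r'² dr' = 4πρ₀ r^5/(5·R²) = -2.071×10^-5 C.
By Gauss's law, ∮E·dA = E·4πr² = Q_enc/ε₀.
E = |Q_enc|/(4πε₀r²) = (2.071×10^-5)/(4π·8.85×10^-12·(0.29)²) = 2.21×10^6 N/C.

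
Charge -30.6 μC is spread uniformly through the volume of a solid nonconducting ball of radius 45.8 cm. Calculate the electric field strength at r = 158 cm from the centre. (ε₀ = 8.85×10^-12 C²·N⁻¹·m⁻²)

By spherical symmetry E is radial; choose a Gaussian sphere of radius r = 158 cm (r > R, so the entire charge is enclosed).
Q_enc = -30.6 μC = -3.06e-5 C.
Gauss's law: E·4πr² = Q_enc/ε₀.
E = |Q_enc|/(4πε₀r²) = (3.06×10^-5)/(4π·8.85×10^-12·(1.58)²) = 1.10×10^5 N/C.

E ≈ 1.10×10^5 N/C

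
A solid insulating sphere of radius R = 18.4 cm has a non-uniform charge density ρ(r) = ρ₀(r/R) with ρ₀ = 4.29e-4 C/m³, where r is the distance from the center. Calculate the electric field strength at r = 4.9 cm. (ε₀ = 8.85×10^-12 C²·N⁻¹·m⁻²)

Take a concentric spherical Gaussian surface of radius r = 4.9 cm (r < R).
Q_enc = ∫₀^r ρ(r')·4πr'² dr' = (4πρ₀/R) ∫₀^r r'^3 dr' = 4πρ₀ r^4/(4·R) = 4.223×10^-8 C.
Gauss's law: E·4πr² = Q_enc/ε₀.
E = |Q_enc|/(4πε₀r²) = (4.223×10^-8)/(4π·8.85×10^-12·(0.049)²) = 1.58e5 N/C.

1.58×10^5 N/C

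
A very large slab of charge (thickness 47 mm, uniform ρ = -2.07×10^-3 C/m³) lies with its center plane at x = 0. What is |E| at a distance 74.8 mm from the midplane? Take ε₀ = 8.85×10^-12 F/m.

E = 5.50×10^6 N/C

The point |x| = 74.8 mm lies outside the slab (half-thickness 0.0235 m). A symmetric pillbox spanning the full slab encloses Q_enc = ρ·d·A.
Flux = 2EA ⇒ E = |ρ|d/(2ε₀), independent of distance outside.
E = (2.07×10^-3)(0.047)/(2·8.85×10^-12) = 5.50×10^6 N/C.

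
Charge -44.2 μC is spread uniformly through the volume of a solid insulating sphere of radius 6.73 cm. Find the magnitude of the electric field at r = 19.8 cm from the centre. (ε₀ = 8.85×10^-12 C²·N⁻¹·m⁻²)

|E| = 1.01×10^7 N/C

Use a concentric Gaussian sphere at r = 19.8 cm (r > R, so the entire charge is enclosed).
Q_enc = -44.2 μC = -4.42×10^-5 C.
By Gauss's law, ∮E·dA = E·4πr² = Q_enc/ε₀.
E = |Q_enc|/(4πε₀r²) = (4.42e-5)/(4π·8.85×10^-12·(0.198)²) = 1.01×10^7 N/C.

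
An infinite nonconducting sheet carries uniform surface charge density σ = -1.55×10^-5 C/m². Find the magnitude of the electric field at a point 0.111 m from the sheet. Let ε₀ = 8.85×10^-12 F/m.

Choose a cylindrical pillbox piercing the sheet, end faces (area A) parallel to it.
Flux Φ = 2EA and Q_enc = σA, so 2EA = σA/ε₀ ⇒ E = |σ|/(2ε₀), independent of distance.
E = |σ|/(2ε₀) = (1.55e-5)/(2·8.85×10^-12) = 8.76e5 N/C.

8.76e5 N/C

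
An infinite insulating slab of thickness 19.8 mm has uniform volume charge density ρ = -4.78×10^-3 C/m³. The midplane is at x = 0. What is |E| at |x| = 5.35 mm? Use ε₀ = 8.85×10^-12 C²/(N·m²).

|E| ≈ 2.89×10^6 N/C

By symmetry E is perpendicular to the slab. A Gaussian pillbox from −5.35 mm to +5.35 mm (face area A) lies entirely within the slab.
Q_enc = ρ·(2x)·A and flux = 2EA, so 2EA = 2ρxA/ε₀ ⇒ E = |ρ|x/ε₀.
E = (4.78×10^-3)(0.00535)/(8.85×10^-12) = 2.89e6 N/C.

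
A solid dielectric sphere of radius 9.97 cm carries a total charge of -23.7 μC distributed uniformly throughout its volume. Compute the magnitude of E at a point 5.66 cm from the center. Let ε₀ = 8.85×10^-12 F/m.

1.22×10^7 N/C

Use a concentric Gaussian sphere at r = 5.66 cm (r < R).
Only the charge within r is enclosed: Q_enc = Q·(r/R)³ = (-23.7 μC)·(5.66 cm/9.97 cm)³ = -4.336×10^-6 C.
Applying ∮E·dA = Q_enc/ε₀ with Φ = E(4πr²):
E = |Q_enc|/(4πε₀r²) = (4.336e-6)/(4π·8.85×10^-12·(0.0566)²) = 1.22e7 N/C.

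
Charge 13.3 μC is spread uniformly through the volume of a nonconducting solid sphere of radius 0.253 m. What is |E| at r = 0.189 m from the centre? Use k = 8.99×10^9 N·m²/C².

Use a concentric Gaussian sphere at r = 0.189 m (r < R).
Only the charge within r is enclosed: Q_enc = Q·(r/R)³ = (13.3 μC)·(0.189 m/0.253 m)³ = 5.545e-6 C.
By Gauss's law, ∮E·dA = E·4πr² = Q_enc/ε₀.
E = k|Q_enc|/r² = (8.99×10^9)(5.545×10^-6)/(0.189)² = 1.40×10^6 N/C.

E = 1.40×10^6 N/C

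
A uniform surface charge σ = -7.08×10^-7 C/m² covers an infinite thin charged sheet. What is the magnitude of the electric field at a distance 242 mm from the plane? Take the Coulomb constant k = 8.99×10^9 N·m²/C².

By planar symmetry E is perpendicular to the sheet and uniform; use a Gaussian pillbox with flat faces of area A on each side of the sheet.
Flux Φ = 2EA and Q_enc = σA, so 2EA = σA/ε₀ ⇒ E = |σ|/(2ε₀), independent of distance.
E = 2πk|σ| = 2π(8.99×10^9)(7.08×10^-7) = 4.00×10^4 N/C.

E = 4.00×10^4 N/C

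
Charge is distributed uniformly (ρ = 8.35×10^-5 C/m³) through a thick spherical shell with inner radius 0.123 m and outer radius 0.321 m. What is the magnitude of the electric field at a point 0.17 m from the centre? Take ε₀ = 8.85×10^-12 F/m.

3.32×10^5 V/m

Symmetry ⇒ E = E(r) r̂. Gaussian sphere of radius r = 0.17 m (within the shell material, 0.123 m < r < 0.321 m).
Enclosed charge is the volume from a to r: Q_enc = (4π/3)ρ(r³ − a³) = 1.068e-6 C.
Gauss's law: E·4πr² = Q_enc/ε₀.
E = |Q_enc|/(4πε₀r²) = (1.068×10^-6)/(4π·8.85×10^-12·(0.17)²) = 3.32×10^5 N/C.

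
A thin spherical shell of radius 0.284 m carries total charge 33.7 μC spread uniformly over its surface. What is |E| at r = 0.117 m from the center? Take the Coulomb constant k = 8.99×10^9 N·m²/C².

Take a concentric spherical Gaussian surface of radius r = 0.117 m (inside the shell, r < 0.284 m).
No charge lies within this surface, so Q_enc = 0 and Gauss's law gives E·4πr² = 0 ⇒ E = 0.

E = 0 (no enclosed charge)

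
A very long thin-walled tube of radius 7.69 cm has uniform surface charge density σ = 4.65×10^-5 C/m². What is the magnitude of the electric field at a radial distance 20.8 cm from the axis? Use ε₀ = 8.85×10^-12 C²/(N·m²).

E ≈ 1.94e6 N/C

By cylindrical symmetry E is radial; use a coaxial Gaussian cylinder of radius 20.8 cm and length L (r > 7.69 cm).
The whole shell is enclosed: λ_enc = σ·2πR = (4.65e-5)·2π·(0.0769) = 2.247e-5 C/m.
Gauss's law: E·2πrL = λ_enc L/ε₀.
E = |λ_enc|/(2πε₀r) = (2.247×10^-5)/(2π·8.85×10^-12·0.208) = 1.94×10^6 N/C.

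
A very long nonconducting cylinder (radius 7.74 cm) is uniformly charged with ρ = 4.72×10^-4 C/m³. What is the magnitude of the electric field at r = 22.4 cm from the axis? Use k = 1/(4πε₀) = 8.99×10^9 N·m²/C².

|E| ≈ 7.13e5 N/C

Take a coaxial cylindrical Gaussian surface of radius r = 22.4 cm and length L (r > 7.74 cm, full cross-section enclosed).
λ_enc = ρ·πR² = (4.72e-4)π(0.0774)² = 8.883e-6 C/m.
Applying ∮E·dA = Q_enc/ε₀ with the end caps contributing no flux:
E = 2k|λ_enc|/r = 2(8.99×10^9)(8.883×10^-6)/(0.224) = 7.13×10^5 N/C.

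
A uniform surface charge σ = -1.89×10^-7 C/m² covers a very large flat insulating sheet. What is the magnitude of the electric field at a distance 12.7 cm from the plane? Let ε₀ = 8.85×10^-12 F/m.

The symmetry is planar: E is normal to the sheet and the same magnitude on both sides. Take a pillbox straddling the sheet with end-cap area A.
Only the two end caps contribute flux: Φ = 2EA. With Q_enc = σA, Gauss's law gives E = |σ|/(2ε₀).
E = |σ|/(2ε₀) = (1.89e-7)/(2·8.85×10^-12) = 1.07e4 N/C.

E ≈ 1.07×10^4 N/C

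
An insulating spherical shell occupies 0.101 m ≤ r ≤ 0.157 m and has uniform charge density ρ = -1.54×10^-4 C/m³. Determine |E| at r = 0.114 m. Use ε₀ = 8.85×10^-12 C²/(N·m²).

By spherical symmetry E is radial; choose a Gaussian sphere of radius r = 0.114 m (within the shell material, 0.101 m < r < 0.157 m).
Enclosed charge is the volume from a to r: Q_enc = (4π/3)ρ(r³ − a³) = -2.911e-7 C.
Since E is radial and uniform over the Gaussian sphere, Φ = E·4πr² = Q_enc/ε₀.
E = |Q_enc|/(4πε₀r²) = (2.911e-7)/(4π·8.85×10^-12·(0.114)²) = 2.01e5 N/C.

E ≈ 2.01e5 V/m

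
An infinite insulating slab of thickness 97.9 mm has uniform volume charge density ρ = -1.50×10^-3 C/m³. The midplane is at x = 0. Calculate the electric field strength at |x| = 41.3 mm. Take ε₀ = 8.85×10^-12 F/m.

|E| ≈ 7.00e6 N/C

By symmetry E is perpendicular to the slab. A Gaussian pillbox from −41.3 mm to +41.3 mm (face area A) lies entirely within the slab.
Q_enc = ρ·(2x)·A and flux = 2EA, so 2EA = 2ρxA/ε₀ ⇒ E = |ρ|x/ε₀.
E = (1.50×10^-3)(0.0413)/(8.85×10^-12) = 7.00×10^6 N/C.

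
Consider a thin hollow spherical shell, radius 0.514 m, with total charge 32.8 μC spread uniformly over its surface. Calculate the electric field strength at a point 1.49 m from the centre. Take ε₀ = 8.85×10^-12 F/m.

|E| = 1.33×10^5 V/m

Take a concentric spherical Gaussian surface of radius r = 1.49 m (r > 0.514 m).
The entire shell is enclosed: Q_enc = 3.28e-5 C.
Since E is radial and uniform over the Gaussian sphere, Φ = E·4πr² = Q_enc/ε₀.
E = |Q_enc|/(4πε₀r²) = (3.28e-5)/(4π·8.85×10^-12·(1.49)²) = 1.33e5 N/C.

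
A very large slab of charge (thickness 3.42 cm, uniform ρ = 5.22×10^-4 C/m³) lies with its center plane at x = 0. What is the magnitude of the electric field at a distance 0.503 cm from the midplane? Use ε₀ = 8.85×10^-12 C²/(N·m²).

E = 2.97×10^5 V/m

By symmetry E is perpendicular to the slab. A Gaussian pillbox from −0.503 cm to +0.503 cm (face area A) lies entirely within the slab.
Q_enc = ρ·(2x)·A and flux = 2EA, so 2EA = 2ρxA/ε₀ ⇒ E = |ρ|x/ε₀.
E = (5.22e-4)(0.00503)/(8.85×10^-12) = 2.97×10^5 N/C.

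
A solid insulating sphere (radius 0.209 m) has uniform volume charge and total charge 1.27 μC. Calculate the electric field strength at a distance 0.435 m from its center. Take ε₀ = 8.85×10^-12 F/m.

E = 6.03×10^4 N/C

Use a concentric Gaussian sphere at r = 0.435 m (r > R, so the entire charge is enclosed).
Q_enc = 1.27 μC = 1.27e-6 C.
By Gauss's law, ∮E·dA = E·4πr² = Q_enc/ε₀.
E = |Q_enc|/(4πε₀r²) = (1.27×10^-6)/(4π·8.85×10^-12·(0.435)²) = 6.03×10^4 N/C.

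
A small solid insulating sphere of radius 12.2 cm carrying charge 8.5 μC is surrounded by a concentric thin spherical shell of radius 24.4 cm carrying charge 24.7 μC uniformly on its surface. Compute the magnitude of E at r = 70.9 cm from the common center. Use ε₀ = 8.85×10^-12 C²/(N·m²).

E = 5.94e5 N/C

By spherical symmetry E is radial; choose a Gaussian sphere of radius r = 70.9 cm (r > 24.4 cm, enclosing both).
Q_enc = (8.5 μC) + (24.7 μC) = 3.32×10^-5 C.
Applying ∮E·dA = Q_enc/ε₀ with Φ = E(4πr²):
E = |Q_enc|/(4πε₀r²) = (3.32e-5)/(4π·8.85×10^-12·(0.709)²) = 5.94×10^5 N/C.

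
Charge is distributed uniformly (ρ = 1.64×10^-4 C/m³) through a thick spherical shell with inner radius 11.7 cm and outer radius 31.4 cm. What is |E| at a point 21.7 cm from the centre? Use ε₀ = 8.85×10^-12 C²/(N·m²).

|E| = 1.13e6 V/m

Use a concentric Gaussian sphere at r = 21.7 cm (within the shell material, 11.7 cm < r < 31.4 cm).
Enclosed charge is the volume from a to r: Q_enc = (4π/3)ρ(r³ − a³) = 5.919×10^-6 C.
Since E is radial and uniform over the Gaussian sphere, Φ = E·4πr² = Q_enc/ε₀.
E = |Q_enc|/(4πε₀r²) = (5.919e-6)/(4π·8.85×10^-12·(0.217)²) = 1.13×10^6 N/C.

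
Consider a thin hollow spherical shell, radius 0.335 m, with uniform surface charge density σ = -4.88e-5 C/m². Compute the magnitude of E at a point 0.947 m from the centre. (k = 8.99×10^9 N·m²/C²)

Take a concentric spherical Gaussian surface of radius r = 0.947 m (r > 0.335 m).
The entire shell is enclosed: Q_enc = σ·4πR² = (-4.88e-5)·4π·(0.335)² = -6.882×10^-5 C.
Since E is radial and uniform over the Gaussian sphere, Φ = E·4πr² = Q_enc/ε₀.
E = k|Q_enc|/r² = (8.99×10^9)(6.882e-5)/(0.947)² = 6.90×10^5 N/C.

|E| = 6.90e5 V/m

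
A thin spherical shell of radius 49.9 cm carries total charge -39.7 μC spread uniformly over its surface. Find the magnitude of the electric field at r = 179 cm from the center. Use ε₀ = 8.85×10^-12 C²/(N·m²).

Symmetry ⇒ E = E(r) r̂. Gaussian sphere of radius r = 179 cm (r > 49.9 cm).
The entire shell is enclosed: Q_enc = -3.97×10^-5 C.
Since E is radial and uniform over the Gaussian sphere, Φ = E·4πr² = Q_enc/ε₀.
E = |Q_enc|/(4πε₀r²) = (3.97e-5)/(4π·8.85×10^-12·(1.79)²) = 1.11×10^5 N/C.

|E| ≈ 1.11e5 V/m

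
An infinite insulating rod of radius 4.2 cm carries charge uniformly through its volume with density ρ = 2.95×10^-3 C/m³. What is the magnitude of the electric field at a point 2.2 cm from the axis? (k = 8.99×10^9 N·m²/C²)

By cylindrical symmetry E is radial; use a coaxial Gaussian cylinder of radius 2.2 cm and length L (r < R).
Enclosed charge per unit length: λ_enc = ρ·πr² = (2.95×10^-3)π(0.022)² = 4.486e-6 C/m.
Applying ∮E·dA = Q_enc/ε₀ with the end caps contributing no flux:
E = 2k|λ_enc|/r = 2(8.99×10^9)(4.486×10^-6)/(0.022) = 3.67×10^6 N/C.

E ≈ 3.67e6 N/C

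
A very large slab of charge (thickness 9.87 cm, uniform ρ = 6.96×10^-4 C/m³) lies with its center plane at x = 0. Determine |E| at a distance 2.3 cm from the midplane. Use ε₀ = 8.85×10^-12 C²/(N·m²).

|E| ≈ 1.81×10^6 V/m

By symmetry E is perpendicular to the slab. A Gaussian pillbox from −2.3 cm to +2.3 cm (face area A) lies entirely within the slab.
Q_enc = ρ·(2x)·A and flux = 2EA, so 2EA = 2ρxA/ε₀ ⇒ E = |ρ|x/ε₀.
E = (6.96×10^-4)(0.023)/(8.85×10^-12) = 1.81×10^6 N/C.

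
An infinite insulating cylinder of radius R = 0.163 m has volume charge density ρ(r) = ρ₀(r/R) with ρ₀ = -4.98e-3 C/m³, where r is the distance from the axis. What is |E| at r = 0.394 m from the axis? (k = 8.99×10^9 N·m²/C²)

Take a coaxial cylindrical Gaussian surface of radius r = 0.394 m and length L (r > R, full charge per length enclosed).
λ_enc = 2π ∫₀^R ρ₀(r'/R)^1 r' dr' = 2πρ₀R²/3 = -2.771e-4 C/m.
Gauss's law: E·2πrL = λ_enc L/ε₀.
E = 2k|λ_enc|/r = 2(8.99×10^9)(2.771e-4)/(0.394) = 1.26×10^7 N/C.

|E| = 1.26×10^7 N/C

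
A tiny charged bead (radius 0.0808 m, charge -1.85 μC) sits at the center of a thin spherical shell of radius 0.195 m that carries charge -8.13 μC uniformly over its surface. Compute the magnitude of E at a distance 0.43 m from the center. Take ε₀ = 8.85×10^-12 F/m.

E = 4.85×10^5 N/C

Use a concentric Gaussian sphere at r = 0.43 m (r > 0.195 m, enclosing both).
Q_enc = (-1.85 μC) + (-8.13 μC) = -9.98×10^-6 C.
Gauss's law: E·4πr² = Q_enc/ε₀.
E = |Q_enc|/(4πε₀r²) = (9.98e-6)/(4π·8.85×10^-12·(0.43)²) = 4.85×10^5 N/C.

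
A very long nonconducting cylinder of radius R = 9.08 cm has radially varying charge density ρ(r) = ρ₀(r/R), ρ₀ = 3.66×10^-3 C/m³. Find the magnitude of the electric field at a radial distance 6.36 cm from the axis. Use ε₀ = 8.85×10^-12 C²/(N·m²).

Coaxial Gaussian cylinder, radius r = 6.36 cm, length L (r < R).
λ_enc = ∫₀^r ρ(r')·2πr' dr' = (2πρ₀/R)·r^3/3 = 2.172×10^-5 C/m.
Gauss's law: E·2πrL = λ_enc L/ε₀.
E = |λ_enc|/(2πε₀r) = (2.172×10^-5)/(2π·8.85×10^-12·0.0636) = 6.14×10^6 N/C.

E = 6.14×10^6 V/m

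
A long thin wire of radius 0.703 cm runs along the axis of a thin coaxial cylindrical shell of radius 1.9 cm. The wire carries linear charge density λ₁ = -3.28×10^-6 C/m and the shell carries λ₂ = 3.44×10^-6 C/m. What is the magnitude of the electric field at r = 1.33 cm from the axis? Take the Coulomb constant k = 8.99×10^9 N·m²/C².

By cylindrical symmetry E is radial; use a coaxial Gaussian cylinder of radius 1.33 cm and length L (between the conductors, 0.703 cm < r < 1.9 cm).
The shell at 1.9 cm lies outside the Gaussian surface, so λ_enc = λ₁ = -3.28e-6 C/m.
Applying ∮E·dA = Q_enc/ε₀ with the end caps contributing no flux:
E = 2k|λ_enc|/r = 2(8.99×10^9)(3.28×10^-6)/(0.0133) = 4.43e6 N/C.

E ≈ 4.43×10^6 N/C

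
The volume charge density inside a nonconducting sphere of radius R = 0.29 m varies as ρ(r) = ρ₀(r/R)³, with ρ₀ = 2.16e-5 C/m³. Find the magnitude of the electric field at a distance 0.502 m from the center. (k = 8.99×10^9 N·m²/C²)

E = 3.94e4 N/C

Symmetry ⇒ E = E(r) r̂. Gaussian sphere of radius r = 0.502 m (r > R, all charge enclosed).
Q_enc = 4π ∫₀^R ρ₀(r'/R)^3 r'² dr' = 4πρ₀R³/6 = 1.103e-6 C.
Applying ∮E·dA = Q_enc/ε₀ with Φ = E(4πr²):
E = k|Q_enc|/r² = (8.99×10^9)(1.103e-6)/(0.502)² = 3.94×10^4 N/C.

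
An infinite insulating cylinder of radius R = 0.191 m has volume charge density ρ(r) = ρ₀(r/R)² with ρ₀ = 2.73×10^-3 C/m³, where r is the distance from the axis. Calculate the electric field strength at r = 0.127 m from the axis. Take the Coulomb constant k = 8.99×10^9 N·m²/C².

By cylindrical symmetry E is radial; use a coaxial Gaussian cylinder of radius 0.127 m and length L (r < R).
λ_enc = ∫₀^r ρ(r')·2πr' dr' = (2πρ₀/R²)·r^4/4 = 3.058e-5 C/m.
Gauss's law: E·2πrL = λ_enc L/ε₀.
E = 2k|λ_enc|/r = 2(8.99×10^9)(3.058×10^-5)/(0.127) = 4.33e6 N/C.

E ≈ 4.33×10^6 V/m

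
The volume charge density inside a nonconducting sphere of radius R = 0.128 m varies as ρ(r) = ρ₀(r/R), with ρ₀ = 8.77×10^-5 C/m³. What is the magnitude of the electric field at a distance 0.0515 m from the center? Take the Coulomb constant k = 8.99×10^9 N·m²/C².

|E| ≈ 5.13×10^4 N/C

Use a concentric Gaussian sphere at r = 0.0515 m (r < R).
Q_enc = ∫₀^r ρ(r')·4πr'² dr' = (4πρ₀/R) ∫₀^r r'^3 dr' = 4πρ₀ r^4/(4·R) = 1.514×10^-8 C.
Applying ∮E·dA = Q_enc/ε₀ with Φ = E(4πr²):
E = k|Q_enc|/r² = (8.99×10^9)(1.514×10^-8)/(0.0515)² = 5.13×10^4 N/C.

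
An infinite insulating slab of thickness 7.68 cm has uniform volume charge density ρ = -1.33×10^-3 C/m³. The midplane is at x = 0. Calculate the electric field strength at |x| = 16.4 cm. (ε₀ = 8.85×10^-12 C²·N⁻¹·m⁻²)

The point |x| = 16.4 cm lies outside the slab (half-thickness 0.0384 m). A symmetric pillbox spanning the full slab encloses Q_enc = ρ·d·A.
Flux = 2EA ⇒ E = |ρ|d/(2ε₀), independent of distance outside.
E = (1.33e-3)(0.0768)/(2·8.85×10^-12) = 5.77×10^6 N/C.

5.77×10^6 N/C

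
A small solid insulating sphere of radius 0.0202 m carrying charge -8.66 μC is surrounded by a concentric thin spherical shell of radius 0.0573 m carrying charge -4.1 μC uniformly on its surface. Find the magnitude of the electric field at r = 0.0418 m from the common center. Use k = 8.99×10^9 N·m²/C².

E ≈ 4.46×10^7 N/C

By spherical symmetry E is radial; choose a Gaussian sphere of radius r = 0.0418 m (between the bodies, 0.0202 m < r < 0.0573 m).
The shell at 0.0573 m lies outside the Gaussian surface, so Q_enc = -8.66 μC = -8.66e-6 C.
Since E is radial and uniform over the Gaussian sphere, Φ = E·4πr² = Q_enc/ε₀.
E = k|Q_enc|/r² = (8.99×10^9)(8.66e-6)/(0.0418)² = 4.46e7 N/C.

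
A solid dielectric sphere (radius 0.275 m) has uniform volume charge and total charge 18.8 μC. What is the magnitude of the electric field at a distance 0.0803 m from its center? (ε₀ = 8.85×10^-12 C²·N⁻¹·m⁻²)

|E| = 6.53×10^5 N/C

By spherical symmetry E is radial; choose a Gaussian sphere of radius r = 0.0803 m (r < R).
Only the charge within r is enclosed: Q_enc = Q·(r/R)³ = (18.8 μC)·(0.0803 m/0.275 m)³ = 4.681×10^-7 C.
By Gauss's law, ∮E·dA = E·4πr² = Q_enc/ε₀.
E = |Q_enc|/(4πε₀r²) = (4.681×10^-7)/(4π·8.85×10^-12·(0.0803)²) = 6.53×10^5 N/C.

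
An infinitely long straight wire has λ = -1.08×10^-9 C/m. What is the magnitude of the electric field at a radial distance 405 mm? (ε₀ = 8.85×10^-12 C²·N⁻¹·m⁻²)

E ≈ 48 N/C

Coaxial Gaussian cylinder, radius r = 405 mm, length L.
Q_enc = λL, so λ_enc = -1.08×10^-9 C/m.
By Gauss's law (flux through the curved wall only), E·2πrL = λ_enc L/ε₀.
E = |λ_enc|/(2πε₀r) = (1.08e-9)/(2π·8.85×10^-12·0.405) = 48 N/C.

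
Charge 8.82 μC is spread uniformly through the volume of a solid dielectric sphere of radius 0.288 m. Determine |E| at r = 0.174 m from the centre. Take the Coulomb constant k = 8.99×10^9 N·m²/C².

5.78e5 N/C

By spherical symmetry E is radial; choose a Gaussian sphere of radius r = 0.174 m (r < R).
For a uniform sphere the enclosed fraction is (r/R)³, so Q_enc = (8.82 μC)(0.174/0.288)³ = 1.945×10^-6 C.
Since E is radial and uniform over the Gaussian sphere, Φ = E·4πr² = Q_enc/ε₀.
E = k|Q_enc|/r² = (8.99×10^9)(1.945×10^-6)/(0.174)² = 5.78×10^5 N/C.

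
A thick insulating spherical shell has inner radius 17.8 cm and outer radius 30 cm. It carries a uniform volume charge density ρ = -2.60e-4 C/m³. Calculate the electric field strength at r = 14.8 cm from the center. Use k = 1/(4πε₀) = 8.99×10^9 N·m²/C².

By spherical symmetry E is radial; choose a Gaussian sphere of radius r = 14.8 cm (r < 17.8 cm, inside the empty cavity).
No charge is enclosed, so by Gauss's law E·4πr² = 0 ⇒ E = 0.

E = 0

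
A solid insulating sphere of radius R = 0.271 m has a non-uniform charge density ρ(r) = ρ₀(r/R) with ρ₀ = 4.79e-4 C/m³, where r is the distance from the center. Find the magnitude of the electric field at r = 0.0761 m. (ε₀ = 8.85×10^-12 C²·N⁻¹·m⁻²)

E ≈ 2.89e5 N/C

Symmetry ⇒ E = E(r) r̂. Gaussian sphere of radius r = 0.0761 m (r < R).
Q_enc = ∫₀^r ρ(r')·4πr'² dr' = (4πρ₀/R) ∫₀^r r'^3 dr' = 4πρ₀ r^4/(4·R) = 1.862e-7 C.
Applying ∮E·dA = Q_enc/ε₀ with Φ = E(4πr²):
E = |Q_enc|/(4πε₀r²) = (1.862×10^-7)/(4π·8.85×10^-12·(0.0761)²) = 2.89×10^5 N/C.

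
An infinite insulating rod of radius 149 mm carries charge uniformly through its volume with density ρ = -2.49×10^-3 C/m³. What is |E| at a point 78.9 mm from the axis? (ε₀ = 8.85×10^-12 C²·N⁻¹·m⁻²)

E ≈ 1.11×10^7 N/C

By cylindrical symmetry E is radial; use a coaxial Gaussian cylinder of radius 78.9 mm and length L (r < R).
Charge inside radius r per length L is ρ·πr²·L, so λ_enc = ρπr² = -4.87e-5 C/m.
By Gauss's law (flux through the curved wall only), E·2πrL = λ_enc L/ε₀.
E = |λ_enc|/(2πε₀r) = (4.87×10^-5)/(2π·8.85×10^-12·0.0789) = 1.11×10^7 N/C.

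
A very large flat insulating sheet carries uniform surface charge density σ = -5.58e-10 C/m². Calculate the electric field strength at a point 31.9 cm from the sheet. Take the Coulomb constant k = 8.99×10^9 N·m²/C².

|E| ≈ 31.5 N/C

Choose a cylindrical pillbox piercing the sheet, end faces (area A) parallel to it.
Flux Φ = 2EA and Q_enc = σA, so 2EA = σA/ε₀ ⇒ E = |σ|/(2ε₀), independent of distance.
E = 2πk|σ| = 2π(8.99×10^9)(5.58×10^-10) = 31.5 N/C.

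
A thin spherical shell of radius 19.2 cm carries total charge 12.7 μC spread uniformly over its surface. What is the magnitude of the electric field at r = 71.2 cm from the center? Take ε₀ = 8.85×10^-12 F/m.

Use a concentric Gaussian sphere at r = 71.2 cm (r > 19.2 cm).
The entire shell is enclosed: Q_enc = 1.27×10^-5 C.
Applying ∮E·dA = Q_enc/ε₀ with Φ = E(4πr²):
E = |Q_enc|/(4πε₀r²) = (1.27×10^-5)/(4π·8.85×10^-12·(0.712)²) = 2.25e5 N/C.

E ≈ 2.25×10^5 V/m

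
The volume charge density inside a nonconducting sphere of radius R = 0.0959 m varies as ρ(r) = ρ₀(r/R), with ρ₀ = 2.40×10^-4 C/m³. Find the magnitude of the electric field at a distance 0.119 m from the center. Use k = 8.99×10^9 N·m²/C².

Take a concentric spherical Gaussian surface of radius r = 0.119 m (r > R, all charge enclosed).
Q_enc = 4π ∫₀^R ρ₀(r'/R)^1 r'² dr' = 4πρ₀R³/4 = 6.65×10^-7 C.
By Gauss's law, ∮E·dA = E·4πr² = Q_enc/ε₀.
E = k|Q_enc|/r² = (8.99×10^9)(6.65×10^-7)/(0.119)² = 4.22e5 N/C.

E = 4.22×10^5 V/m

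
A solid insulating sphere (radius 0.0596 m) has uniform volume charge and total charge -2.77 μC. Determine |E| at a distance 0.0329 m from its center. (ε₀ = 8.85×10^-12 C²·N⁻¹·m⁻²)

E ≈ 3.87e6 V/m

Symmetry ⇒ E = E(r) r̂. Gaussian sphere of radius r = 0.0329 m (r < R).
Only the charge within r is enclosed: Q_enc = Q·(r/R)³ = (-2.77 μC)·(0.0329 m/0.0596 m)³ = -4.659×10^-7 C.
Since E is radial and uniform over the Gaussian sphere, Φ = E·4πr² = Q_enc/ε₀.
E = |Q_enc|/(4πε₀r²) = (4.659e-7)/(4π·8.85×10^-12·(0.0329)²) = 3.87×10^6 N/C.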